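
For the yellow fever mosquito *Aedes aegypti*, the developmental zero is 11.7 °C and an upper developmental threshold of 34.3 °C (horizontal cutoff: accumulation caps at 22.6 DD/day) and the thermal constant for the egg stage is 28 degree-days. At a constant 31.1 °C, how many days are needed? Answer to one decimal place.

Daily accumulation = 31.1 − 11.7 = 19.4 DD/day.
Duration = 28 / 19.4 = 1.443 ≈ 1.4 days.

1.4 days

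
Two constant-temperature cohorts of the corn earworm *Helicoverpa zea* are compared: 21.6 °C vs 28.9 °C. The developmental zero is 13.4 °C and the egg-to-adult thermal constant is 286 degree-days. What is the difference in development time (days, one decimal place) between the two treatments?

16.4 days

At 21.6 °C: 286 / (21.6 − 13.4) = 286 / 8.2 = 34.878 d.
At 28.9 °C: 286 / (28.9 − 13.4) = 286 / 15.5 = 18.452 d.
Difference = |34.878 − 18.452| = 16.426 ≈ 16.4 days.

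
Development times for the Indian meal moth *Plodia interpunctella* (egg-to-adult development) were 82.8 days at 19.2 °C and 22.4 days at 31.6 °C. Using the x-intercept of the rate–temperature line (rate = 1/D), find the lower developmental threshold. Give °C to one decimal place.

Equal thermal constants: D₁(T₁ − T_b) = D₂(T₂ − T_b).
82.8·(19.2 − T_b) = 22.4·(31.6 − T_b)
T_b = (82.8·19.2 − 22.4·31.6) / (82.8 − 22.4) = 881.92 / 60.4 = 14.601 °C ≈ 14.6 °C.

14.6 °C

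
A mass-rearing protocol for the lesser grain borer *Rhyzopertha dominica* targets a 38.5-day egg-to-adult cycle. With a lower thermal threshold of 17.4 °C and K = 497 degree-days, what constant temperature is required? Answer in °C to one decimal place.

30.3 °C

Required daily accumulation = 497 / 38.5 = 12.909 DD/day.
T = T_base + 12.909 = 17.4 + 12.909 = 30.309 ≈ 30.3 °C.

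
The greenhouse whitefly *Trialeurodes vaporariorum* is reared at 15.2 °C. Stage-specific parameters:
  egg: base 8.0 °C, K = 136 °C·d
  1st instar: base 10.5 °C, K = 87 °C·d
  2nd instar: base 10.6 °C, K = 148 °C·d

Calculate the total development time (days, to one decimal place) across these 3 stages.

egg: 136 / (15.2 − 8.0) = 136 / 7.2 = 18.889 d.
1st instar: 87 / (15.2 − 10.5) = 87 / 4.7 = 18.511 d.
2nd instar: 148 / (15.2 − 10.6) = 148 / 4.6 = 32.174 d.
Sum = 69.573 ≈ 69.6 days.

69.6 days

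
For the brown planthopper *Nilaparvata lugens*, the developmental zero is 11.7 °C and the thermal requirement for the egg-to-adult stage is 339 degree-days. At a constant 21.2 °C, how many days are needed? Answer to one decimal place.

Daily accumulation = 21.2 − 11.7 = 9.5 DD/day.
Duration = 339 / 9.5 = 35.684 ≈ 35.7 days.

35.7 days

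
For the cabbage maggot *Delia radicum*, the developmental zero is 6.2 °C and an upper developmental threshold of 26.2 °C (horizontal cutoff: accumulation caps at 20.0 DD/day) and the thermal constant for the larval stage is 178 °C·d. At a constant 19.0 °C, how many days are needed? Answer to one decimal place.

Daily accumulation = 19.0 − 6.2 = 12.8 DD/day.
Duration = 178 / 12.8 = 13.906 ≈ 13.9 days.

13.9 days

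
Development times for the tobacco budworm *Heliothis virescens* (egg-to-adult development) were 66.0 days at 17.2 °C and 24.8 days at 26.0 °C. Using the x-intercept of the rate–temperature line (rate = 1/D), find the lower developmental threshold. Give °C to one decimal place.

11.9 °C

Under the model K = D·(T − T_b), so D₁·(T₁ − T_b) = D₂·(T₂ − T_b).
66.0·(17.2 − T_b) = 24.8·(26.0 − T_b)
T_b = (66.0·17.2 − 24.8·26.0) / (66.0 − 24.8) = 490.40 / 41.2 = 11.903 °C ≈ 11.9 °C.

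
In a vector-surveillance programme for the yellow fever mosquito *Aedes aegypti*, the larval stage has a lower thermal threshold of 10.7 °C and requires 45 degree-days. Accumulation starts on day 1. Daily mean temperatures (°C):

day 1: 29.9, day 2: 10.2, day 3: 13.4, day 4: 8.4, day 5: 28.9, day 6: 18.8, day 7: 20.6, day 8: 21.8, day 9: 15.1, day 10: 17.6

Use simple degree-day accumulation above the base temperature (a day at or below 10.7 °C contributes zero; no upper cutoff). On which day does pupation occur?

day 6

Daily DD above 10.7 °C: 19.2, 0.0, 2.7, 0.0, 18.2, 8.1, 9.9, 11.1, 4.4, 6.9.
Cumulative: 19.2, 19.2, 21.9, 21.9, 40.1, 48.2, 58.1, 69.2, 73.6, 80.5.
The total first reaches 45 DD on day 6.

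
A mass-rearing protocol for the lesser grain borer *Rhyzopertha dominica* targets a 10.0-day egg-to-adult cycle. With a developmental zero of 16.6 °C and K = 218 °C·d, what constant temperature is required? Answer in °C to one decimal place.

Required daily accumulation = 218 / 10.0 = 21.800 DD/day.
T = T_base + 21.800 = 16.6 + 21.800 = 38.400 ≈ 38.4 °C.

38.4 °C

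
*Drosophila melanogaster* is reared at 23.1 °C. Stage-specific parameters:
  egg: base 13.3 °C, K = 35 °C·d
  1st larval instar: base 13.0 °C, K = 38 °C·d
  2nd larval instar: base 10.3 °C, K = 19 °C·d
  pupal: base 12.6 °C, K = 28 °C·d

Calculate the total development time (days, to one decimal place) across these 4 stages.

11.5 days

egg: 35 / (23.1 − 13.3) = 35 / 9.8 = 3.571 d.
1st larval instar: 38 / (23.1 − 13.0) = 38 / 10.1 = 3.762 d.
2nd larval instar: 19 / (23.1 − 10.3) = 19 / 12.8 = 1.484 d.
pupal: 28 / (23.1 − 12.6) = 28 / 10.5 = 2.667 d.
Sum = 11.485 ≈ 11.5 days.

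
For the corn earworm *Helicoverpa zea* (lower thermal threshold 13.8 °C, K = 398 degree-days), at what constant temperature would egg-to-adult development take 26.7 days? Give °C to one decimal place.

28.7 °C

Required daily accumulation = 398 / 26.7 = 14.906 DD/day.
T = T_base + 14.906 = 13.8 + 14.906 = 28.706 ≈ 28.7 °C.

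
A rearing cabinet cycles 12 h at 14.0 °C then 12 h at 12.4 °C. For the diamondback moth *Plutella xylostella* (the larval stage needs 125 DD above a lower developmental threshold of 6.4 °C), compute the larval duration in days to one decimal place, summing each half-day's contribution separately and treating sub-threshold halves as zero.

Day half: max(0, 14.0 − 6.4) × 0.5 = 7.6 × 0.5 = 3.80 DD.
Night half: max(0, 12.4 − 6.4) × 0.5 = 6.0 × 0.5 = 3.00 DD.
Per 24 h: 6.80 DD/day.
Duration = 125 / 6.80 = 18.382 ≈ 18.4 days.

18.4 days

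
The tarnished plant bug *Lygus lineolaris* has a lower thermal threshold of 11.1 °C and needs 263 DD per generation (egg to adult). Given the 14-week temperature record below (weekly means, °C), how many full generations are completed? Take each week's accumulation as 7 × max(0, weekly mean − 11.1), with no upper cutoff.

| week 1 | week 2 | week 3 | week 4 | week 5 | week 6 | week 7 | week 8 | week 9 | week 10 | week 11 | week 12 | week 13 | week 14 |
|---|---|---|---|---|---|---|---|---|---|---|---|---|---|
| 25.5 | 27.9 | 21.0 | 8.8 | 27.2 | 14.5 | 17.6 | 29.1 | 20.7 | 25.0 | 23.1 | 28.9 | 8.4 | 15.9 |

3 generations

Weekly DD (7 × max(0, T̄ − 11.1)): 100.8, 117.6, 69.3, 0.0, 112.7, 23.8, 45.5, 126.0, 67.2, 97.3, 84.0, 124.6, 0.0, 33.6.
Season total = 1002.4 DD.
Complete generations = ⌊1002.4 / 263⌋ = 3.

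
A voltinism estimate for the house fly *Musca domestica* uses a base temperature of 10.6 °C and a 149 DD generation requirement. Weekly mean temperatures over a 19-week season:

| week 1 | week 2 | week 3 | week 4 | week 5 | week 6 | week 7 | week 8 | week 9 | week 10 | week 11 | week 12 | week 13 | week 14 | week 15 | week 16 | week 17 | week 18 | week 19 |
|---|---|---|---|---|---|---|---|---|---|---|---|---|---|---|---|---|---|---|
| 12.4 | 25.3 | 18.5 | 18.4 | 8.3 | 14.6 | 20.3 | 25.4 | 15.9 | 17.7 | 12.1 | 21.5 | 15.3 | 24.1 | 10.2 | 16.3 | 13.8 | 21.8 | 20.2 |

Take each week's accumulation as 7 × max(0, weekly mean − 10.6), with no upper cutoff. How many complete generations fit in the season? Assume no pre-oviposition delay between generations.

Weekly DD (7 × max(0, T̄ − 10.6)): 12.6, 102.9, 55.3, 54.6, 0.0, 28.0, 67.9, 103.6, 37.1, 49.7, 10.5, 76.3, 32.9, 94.5, 0.0, 39.9, 22.4, 78.4, 67.2.
Season total = 933.8 DD.
Complete generations = ⌊933.8 / 149⌋ = 6.

6 generations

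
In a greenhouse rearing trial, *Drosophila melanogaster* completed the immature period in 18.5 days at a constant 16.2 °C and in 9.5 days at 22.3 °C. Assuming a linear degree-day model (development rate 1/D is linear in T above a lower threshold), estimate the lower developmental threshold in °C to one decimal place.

Linear rate model ⇒ the product D·(T − T_b) is constant across temperatures.
18.5·(16.2 − T_b) = 9.5·(22.3 − T_b)
T_b = (18.5·16.2 − 9.5·22.3) / (18.5 − 9.5) = 87.85 / 9.0 = 9.761 °C ≈ 9.8 °C.

9.8 °C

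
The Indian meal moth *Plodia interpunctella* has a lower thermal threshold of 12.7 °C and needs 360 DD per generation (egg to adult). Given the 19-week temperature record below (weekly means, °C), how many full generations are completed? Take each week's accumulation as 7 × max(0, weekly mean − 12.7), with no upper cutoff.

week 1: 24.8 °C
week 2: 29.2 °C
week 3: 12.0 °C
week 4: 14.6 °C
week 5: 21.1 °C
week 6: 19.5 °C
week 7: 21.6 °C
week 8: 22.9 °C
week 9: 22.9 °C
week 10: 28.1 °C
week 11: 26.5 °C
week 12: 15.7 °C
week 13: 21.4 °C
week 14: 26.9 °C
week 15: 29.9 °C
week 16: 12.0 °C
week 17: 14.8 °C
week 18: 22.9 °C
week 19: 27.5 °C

Weekly DD (7 × max(0, T̄ − 12.7)): 84.7, 115.5, 0.0, 13.3, 58.8, 47.6, 62.3, 71.4, 71.4, 107.8, 96.6, 21.0, 60.9, 99.4, 120.4, 0.0, 14.7, 71.4, 103.6.
Season total = 1220.8 DD.
Complete generations = ⌊1220.8 / 360⌋ = 3.

3 generations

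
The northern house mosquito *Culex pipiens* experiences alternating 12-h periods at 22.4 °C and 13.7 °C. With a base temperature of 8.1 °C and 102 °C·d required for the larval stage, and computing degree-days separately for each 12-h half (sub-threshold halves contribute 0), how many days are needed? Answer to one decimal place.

10.3 days

Day half: max(0, 22.4 − 8.1) × 0.5 = 14.3 × 0.5 = 7.15 DD.
Night half: max(0, 13.7 − 8.1) × 0.5 = 5.6 × 0.5 = 2.80 DD.
Per 24 h: 9.95 DD/day.
Duration = 102 / 9.95 = 10.251 ≈ 10.3 days.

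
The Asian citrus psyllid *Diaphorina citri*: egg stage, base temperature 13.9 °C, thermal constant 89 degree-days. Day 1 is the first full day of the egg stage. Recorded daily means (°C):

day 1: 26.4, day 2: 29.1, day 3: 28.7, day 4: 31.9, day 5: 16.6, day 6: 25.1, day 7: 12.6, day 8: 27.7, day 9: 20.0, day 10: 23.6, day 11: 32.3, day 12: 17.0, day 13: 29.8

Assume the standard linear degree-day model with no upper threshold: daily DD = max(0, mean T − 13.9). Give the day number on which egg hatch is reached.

day 9

Daily DD above 13.9 °C: 12.5, 15.2, 14.8, 18.0, 2.7, 11.2, 0.0, 13.8, 6.1, 9.7, 18.4, 3.1, 15.9.
Cumulative: 12.5, 27.7, 42.5, 60.5, 63.2, 74.4, 74.4, 88.2, 94.3, 104.0, 122.4, 125.5, 141.4.
The total first reaches 89 DD on day 9.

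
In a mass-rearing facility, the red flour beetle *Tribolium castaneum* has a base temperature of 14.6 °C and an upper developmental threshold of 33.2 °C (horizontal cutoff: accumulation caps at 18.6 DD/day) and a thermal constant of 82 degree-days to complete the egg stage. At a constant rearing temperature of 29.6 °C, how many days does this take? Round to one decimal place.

5.5 days

Daily accumulation = 29.6 − 14.6 = 15.0 DD/day.
Duration = 82 / 15.0 = 5.467 ≈ 5.5 days.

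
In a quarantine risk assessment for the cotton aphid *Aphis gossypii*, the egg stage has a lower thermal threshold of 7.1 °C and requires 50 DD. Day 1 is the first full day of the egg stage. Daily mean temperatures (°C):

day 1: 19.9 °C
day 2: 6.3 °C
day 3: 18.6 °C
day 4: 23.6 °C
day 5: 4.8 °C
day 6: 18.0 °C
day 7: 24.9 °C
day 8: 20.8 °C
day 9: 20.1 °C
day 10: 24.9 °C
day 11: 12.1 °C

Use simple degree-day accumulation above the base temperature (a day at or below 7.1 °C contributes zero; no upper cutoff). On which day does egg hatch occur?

Daily DD above 7.1 °C: 12.8, 0.0, 11.5, 16.5, 0.0, 10.9, 17.8, 13.7, 13.0, 17.8, 5.0.
Cumulative: 12.8, 12.8, 24.3, 40.8, 40.8, 51.7, 69.5, 83.2, 96.2, 114.0, 119.0.
The total first reaches 50 DD on day 6.

day 6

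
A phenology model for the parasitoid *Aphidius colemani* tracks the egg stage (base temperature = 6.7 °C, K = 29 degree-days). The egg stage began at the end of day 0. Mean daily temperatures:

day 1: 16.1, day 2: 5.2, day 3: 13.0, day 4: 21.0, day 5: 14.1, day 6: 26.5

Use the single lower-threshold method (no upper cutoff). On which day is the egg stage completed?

Daily DD above 6.7 °C: 9.4, 0.0, 6.3, 14.3, 7.4, 19.8.
Cumulative: 9.4, 9.4, 15.7, 30.0, 37.4, 57.2.
The total first reaches 29 DD on day 4.

day 4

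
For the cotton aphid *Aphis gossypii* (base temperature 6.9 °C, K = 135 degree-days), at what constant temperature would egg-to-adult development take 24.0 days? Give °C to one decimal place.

12.5 °C

Required daily accumulation = 135 / 24.0 = 5.625 DD/day.
T = T_base + 5.625 = 6.9 + 5.625 = 12.525 ≈ 12.5 °C.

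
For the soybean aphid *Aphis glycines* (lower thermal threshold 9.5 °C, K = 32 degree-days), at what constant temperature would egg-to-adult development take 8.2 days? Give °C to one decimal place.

13.4 °C

Required daily accumulation = 32 / 8.2 = 3.902 DD/day.
T = T_base + 3.902 = 9.5 + 3.902 = 13.402 ≈ 13.4 °C.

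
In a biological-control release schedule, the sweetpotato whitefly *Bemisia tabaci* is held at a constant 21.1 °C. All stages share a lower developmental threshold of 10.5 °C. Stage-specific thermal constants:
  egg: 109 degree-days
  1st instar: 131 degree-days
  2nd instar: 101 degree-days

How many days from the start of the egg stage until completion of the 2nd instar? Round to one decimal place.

Daily accumulation at 21.1 °C = 21.1 − 10.5 = 10.6 DD/day.
Total K = 109 + 131 + 101 = 341 DD.
Total duration = 341 / 10.6 = 32.170 ≈ 32.2 days.

32.2 days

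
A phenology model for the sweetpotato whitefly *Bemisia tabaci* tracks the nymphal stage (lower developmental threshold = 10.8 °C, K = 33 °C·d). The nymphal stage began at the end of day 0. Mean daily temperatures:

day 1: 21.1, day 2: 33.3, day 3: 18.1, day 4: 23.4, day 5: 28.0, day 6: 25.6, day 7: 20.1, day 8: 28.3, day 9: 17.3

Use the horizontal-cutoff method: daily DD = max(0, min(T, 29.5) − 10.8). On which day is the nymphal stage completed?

day 3

Daily DD above 10.8 °C (capped at 18.7): 10.3, 18.7, 7.3, 12.6, 17.2, 14.8, 9.3, 17.5, 6.5.
Cumulative: 10.3, 29.0, 36.3, 48.9, 66.1, 80.9, 90.2, 107.7, 114.2.
The total first reaches 33 DD on day 3.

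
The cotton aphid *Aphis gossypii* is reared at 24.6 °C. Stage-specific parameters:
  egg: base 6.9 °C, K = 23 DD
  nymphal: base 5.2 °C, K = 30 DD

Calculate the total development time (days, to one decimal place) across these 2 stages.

2.8 days

egg: 23 / (24.6 − 6.9) = 23 / 17.7 = 1.299 d.
nymphal: 30 / (24.6 − 5.2) = 30 / 19.4 = 1.546 d.
Sum = 2.846 ≈ 2.8 days.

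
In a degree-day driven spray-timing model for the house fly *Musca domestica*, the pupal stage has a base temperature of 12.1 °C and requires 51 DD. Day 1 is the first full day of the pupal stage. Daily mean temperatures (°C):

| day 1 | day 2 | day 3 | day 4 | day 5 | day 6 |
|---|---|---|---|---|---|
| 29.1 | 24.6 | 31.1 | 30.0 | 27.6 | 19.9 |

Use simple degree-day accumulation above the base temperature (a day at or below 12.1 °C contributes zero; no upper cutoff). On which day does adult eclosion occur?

Daily DD above 12.1 °C: 17.0, 12.5, 19.0, 17.9, 15.5, 7.8.
Cumulative: 17.0, 29.5, 48.5, 66.4, 81.9, 89.7.
The total first reaches 51 DD on day 4.

day 4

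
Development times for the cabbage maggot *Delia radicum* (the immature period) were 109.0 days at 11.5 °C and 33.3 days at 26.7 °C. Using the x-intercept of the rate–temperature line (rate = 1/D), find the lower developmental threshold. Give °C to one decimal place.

4.8 °C

Equal thermal constants: D₁(T₁ − T_b) = D₂(T₂ − T_b).
109.0·(11.5 − T_b) = 33.3·(26.7 − T_b)
T_b = (109.0·11.5 − 33.3·26.7) / (109.0 − 33.3) = 364.39 / 75.7 = 4.814 °C ≈ 4.8 °C.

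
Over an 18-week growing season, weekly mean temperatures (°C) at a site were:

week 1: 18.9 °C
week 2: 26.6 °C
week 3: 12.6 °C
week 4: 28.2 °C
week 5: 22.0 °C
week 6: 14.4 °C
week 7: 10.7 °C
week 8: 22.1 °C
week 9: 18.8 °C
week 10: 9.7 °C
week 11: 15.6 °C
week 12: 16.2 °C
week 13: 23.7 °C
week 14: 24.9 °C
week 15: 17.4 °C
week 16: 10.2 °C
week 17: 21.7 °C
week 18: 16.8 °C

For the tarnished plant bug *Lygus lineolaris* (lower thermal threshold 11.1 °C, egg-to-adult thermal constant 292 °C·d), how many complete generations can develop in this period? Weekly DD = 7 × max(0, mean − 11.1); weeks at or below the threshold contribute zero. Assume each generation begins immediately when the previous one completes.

Weekly DD (7 × max(0, T̄ − 11.1)): 54.6, 108.5, 10.5, 119.7, 76.3, 23.1, 0.0, 77.0, 53.9, 0.0, 31.5, 35.7, 88.2, 96.6, 44.1, 0.0, 74.2, 39.9.
Season total = 933.8 DD.
Complete generations = ⌊933.8 / 292⌋ = 3.

3 generations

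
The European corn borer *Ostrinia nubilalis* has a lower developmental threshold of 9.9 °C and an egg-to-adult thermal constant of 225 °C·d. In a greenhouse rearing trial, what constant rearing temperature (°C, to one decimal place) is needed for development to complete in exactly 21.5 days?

20.4 °C

Required daily accumulation = 225 / 21.5 = 10.465 DD/day.
T = T_base + 10.465 = 9.9 + 10.465 = 20.365 ≈ 20.4 °C.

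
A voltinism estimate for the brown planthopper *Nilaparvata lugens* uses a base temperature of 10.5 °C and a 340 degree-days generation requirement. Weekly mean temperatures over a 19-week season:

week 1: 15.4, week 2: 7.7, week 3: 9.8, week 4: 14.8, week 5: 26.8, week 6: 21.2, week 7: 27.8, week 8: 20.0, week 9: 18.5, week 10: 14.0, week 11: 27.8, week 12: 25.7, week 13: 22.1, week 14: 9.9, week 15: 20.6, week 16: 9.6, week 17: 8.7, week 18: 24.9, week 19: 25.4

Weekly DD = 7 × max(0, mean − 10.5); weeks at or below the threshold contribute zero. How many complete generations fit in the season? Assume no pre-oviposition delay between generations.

Weekly DD (7 × max(0, T̄ − 10.5)): 34.3, 0.0, 0.0, 30.1, 114.1, 74.9, 121.1, 66.5, 56.0, 24.5, 121.1, 106.4, 81.2, 0.0, 70.7, 0.0, 0.0, 100.8, 104.3.
Season total = 1106.0 DD.
Complete generations = ⌊1106.0 / 340⌋ = 3.

3 generations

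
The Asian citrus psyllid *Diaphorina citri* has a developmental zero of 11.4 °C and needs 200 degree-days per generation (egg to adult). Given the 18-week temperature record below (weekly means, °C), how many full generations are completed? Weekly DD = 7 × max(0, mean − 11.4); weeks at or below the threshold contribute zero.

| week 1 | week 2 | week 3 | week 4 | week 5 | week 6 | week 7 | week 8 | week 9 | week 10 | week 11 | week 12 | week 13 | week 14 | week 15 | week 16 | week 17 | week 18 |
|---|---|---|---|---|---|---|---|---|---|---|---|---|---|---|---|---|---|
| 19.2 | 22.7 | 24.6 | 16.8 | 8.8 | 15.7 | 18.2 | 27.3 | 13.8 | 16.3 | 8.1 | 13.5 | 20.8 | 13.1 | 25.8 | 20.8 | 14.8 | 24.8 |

Weekly DD (7 × max(0, T̄ − 11.4)): 54.6, 79.1, 92.4, 37.8, 0.0, 30.1, 47.6, 111.3, 16.8, 34.3, 0.0, 14.7, 65.8, 11.9, 100.8, 65.8, 23.8, 93.8.
Season total = 880.6 DD.
Complete generations = ⌊880.6 / 200⌋ = 4.

4 generations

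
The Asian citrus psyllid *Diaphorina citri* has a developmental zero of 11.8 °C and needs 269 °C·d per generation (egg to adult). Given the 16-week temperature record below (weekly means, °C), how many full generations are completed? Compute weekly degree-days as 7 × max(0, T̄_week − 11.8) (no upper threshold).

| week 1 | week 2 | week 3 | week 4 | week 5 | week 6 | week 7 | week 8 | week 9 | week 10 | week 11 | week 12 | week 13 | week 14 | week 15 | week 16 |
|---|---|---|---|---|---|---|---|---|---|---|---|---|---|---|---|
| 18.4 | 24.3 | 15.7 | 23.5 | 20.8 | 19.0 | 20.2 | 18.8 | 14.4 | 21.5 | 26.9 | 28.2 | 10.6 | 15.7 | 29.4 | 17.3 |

3 generations

Weekly DD (7 × max(0, T̄ − 11.8)): 46.2, 87.5, 27.3, 81.9, 63.0, 50.4, 58.8, 49.0, 18.2, 67.9, 105.7, 114.8, 0.0, 27.3, 123.2, 38.5.
Season total = 959.7 DD.
Complete generations = ⌊959.7 / 269⌋ = 3.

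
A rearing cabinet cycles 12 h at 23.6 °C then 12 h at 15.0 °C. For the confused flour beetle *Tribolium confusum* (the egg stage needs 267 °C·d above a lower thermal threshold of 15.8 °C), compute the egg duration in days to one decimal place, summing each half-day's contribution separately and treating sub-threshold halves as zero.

68.5 days

Day half: max(0, 23.6 − 15.8) × 0.5 = 7.8 × 0.5 = 3.90 DD.
Night half: max(0, 15.0 − 15.8) × 0.5 = 0.0 × 0.5 = 0.00 DD.
Per 24 h: 3.90 DD/day.
Duration = 267 / 3.90 = 68.462 ≈ 68.5 days.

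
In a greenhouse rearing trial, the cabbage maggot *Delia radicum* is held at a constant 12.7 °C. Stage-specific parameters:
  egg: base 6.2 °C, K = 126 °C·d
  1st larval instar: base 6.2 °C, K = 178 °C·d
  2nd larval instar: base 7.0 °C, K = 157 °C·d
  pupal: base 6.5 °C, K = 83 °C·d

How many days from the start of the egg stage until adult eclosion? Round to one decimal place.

87.7 days

egg: 126 / (12.7 − 6.2) = 126 / 6.5 = 19.385 d.
1st larval instar: 178 / (12.7 − 6.2) = 178 / 6.5 = 27.385 d.
2nd larval instar: 157 / (12.7 − 7.0) = 157 / 5.7 = 27.544 d.
pupal: 83 / (12.7 − 6.5) = 83 / 6.2 = 13.387 d.
Sum = 87.700 ≈ 87.7 days.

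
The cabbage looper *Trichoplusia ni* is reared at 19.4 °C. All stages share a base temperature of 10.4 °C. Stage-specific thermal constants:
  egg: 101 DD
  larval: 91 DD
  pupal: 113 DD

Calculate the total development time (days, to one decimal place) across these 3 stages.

Daily accumulation at 19.4 °C = 19.4 − 10.4 = 9.0 DD/day.
Total K = 101 + 91 + 113 = 305 DD.
Total duration = 305 / 9.0 = 33.889 ≈ 33.9 days.

33.9 days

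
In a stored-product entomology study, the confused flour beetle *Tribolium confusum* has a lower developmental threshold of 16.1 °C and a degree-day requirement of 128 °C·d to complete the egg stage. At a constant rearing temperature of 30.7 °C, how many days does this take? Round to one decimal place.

Daily accumulation = 30.7 − 16.1 = 14.6 DD/day.
Duration = 128 / 14.6 = 8.767 ≈ 8.8 days.

8.8 days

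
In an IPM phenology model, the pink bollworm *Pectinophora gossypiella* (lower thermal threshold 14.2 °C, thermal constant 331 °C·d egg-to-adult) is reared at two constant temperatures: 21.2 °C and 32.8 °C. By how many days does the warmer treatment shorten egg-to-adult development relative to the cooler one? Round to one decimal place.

At 21.2 °C: 331 / (21.2 − 14.2) = 331 / 7.0 = 47.286 d.
At 32.8 °C: 331 / (32.8 − 14.2) = 331 / 18.6 = 17.796 d.
Difference = |47.286 − 17.796| = 29.490 ≈ 29.5 days.

29.5 days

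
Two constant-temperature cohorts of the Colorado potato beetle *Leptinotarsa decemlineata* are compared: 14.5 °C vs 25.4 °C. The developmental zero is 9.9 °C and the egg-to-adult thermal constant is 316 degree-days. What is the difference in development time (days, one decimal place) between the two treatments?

At 14.5 °C: 316 / (14.5 − 9.9) = 316 / 4.6 = 68.696 d.
At 25.4 °C: 316 / (25.4 − 9.9) = 316 / 15.5 = 20.387 d.
Difference = |68.696 − 20.387| = 48.309 ≈ 48.3 days.

48.3 days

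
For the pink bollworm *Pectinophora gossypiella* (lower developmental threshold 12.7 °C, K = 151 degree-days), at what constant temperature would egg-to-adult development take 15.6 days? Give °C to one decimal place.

Required daily accumulation = 151 / 15.6 = 9.679 DD/day.
T = T_base + 9.679 = 12.7 + 9.679 = 22.379 ≈ 22.4 °C.

22.4 °C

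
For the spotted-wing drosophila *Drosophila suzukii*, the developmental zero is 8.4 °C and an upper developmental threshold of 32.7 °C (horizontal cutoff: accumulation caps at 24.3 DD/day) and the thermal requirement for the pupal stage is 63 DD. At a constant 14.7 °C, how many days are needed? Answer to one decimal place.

10.0 days

Daily accumulation = 14.7 − 8.4 = 6.3 DD/day.
Duration = 63 / 6.3 = 10.000 ≈ 10.0 days.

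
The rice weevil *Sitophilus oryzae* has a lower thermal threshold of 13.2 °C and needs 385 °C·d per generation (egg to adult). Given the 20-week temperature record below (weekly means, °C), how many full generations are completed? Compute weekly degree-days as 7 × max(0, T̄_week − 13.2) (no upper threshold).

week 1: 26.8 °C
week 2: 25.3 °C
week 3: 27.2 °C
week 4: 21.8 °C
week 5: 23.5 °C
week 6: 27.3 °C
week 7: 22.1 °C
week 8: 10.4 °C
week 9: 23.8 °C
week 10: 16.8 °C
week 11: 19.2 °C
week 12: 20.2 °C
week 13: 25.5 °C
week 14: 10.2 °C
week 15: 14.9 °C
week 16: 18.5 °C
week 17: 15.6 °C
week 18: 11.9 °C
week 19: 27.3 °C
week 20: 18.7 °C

Weekly DD (7 × max(0, T̄ − 13.2)): 95.2, 84.7, 98.0, 60.2, 72.1, 98.7, 62.3, 0.0, 74.2, 25.2, 42.0, 49.0, 86.1, 0.0, 11.9, 37.1, 16.8, 0.0, 98.7, 38.5.
Season total = 1050.7 DD.
Complete generations = ⌊1050.7 / 385⌋ = 2.

2 generations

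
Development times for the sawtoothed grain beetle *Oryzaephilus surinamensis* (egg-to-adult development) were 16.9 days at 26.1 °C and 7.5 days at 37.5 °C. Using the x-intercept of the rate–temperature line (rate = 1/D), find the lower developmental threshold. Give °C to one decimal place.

Under the model K = D·(T − T_b), so D₁·(T₁ − T_b) = D₂·(T₂ − T_b).
16.9·(26.1 − T_b) = 7.5·(37.5 − T_b)
T_b = (16.9·26.1 − 7.5·37.5) / (16.9 − 7.5) = 159.84 / 9.4 = 17.004 °C ≈ 17.0 °C.

17.0 °C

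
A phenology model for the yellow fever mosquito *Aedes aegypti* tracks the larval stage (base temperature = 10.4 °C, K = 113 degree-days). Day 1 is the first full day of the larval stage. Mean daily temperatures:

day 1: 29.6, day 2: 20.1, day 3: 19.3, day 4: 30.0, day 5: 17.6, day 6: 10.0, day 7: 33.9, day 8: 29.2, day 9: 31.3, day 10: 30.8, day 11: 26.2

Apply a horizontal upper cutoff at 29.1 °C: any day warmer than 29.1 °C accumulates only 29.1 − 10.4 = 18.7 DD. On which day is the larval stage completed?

Daily DD above 10.4 °C (capped at 18.7): 18.7, 9.7, 8.9, 18.7, 7.2, 0.0, 18.7, 18.7, 18.7, 18.7, 15.8.
Cumulative: 18.7, 28.4, 37.3, 56.0, 63.2, 63.2, 81.9, 100.6, 119.3, 138.0, 153.8.
The total first reaches 113 DD on day 9.

day 9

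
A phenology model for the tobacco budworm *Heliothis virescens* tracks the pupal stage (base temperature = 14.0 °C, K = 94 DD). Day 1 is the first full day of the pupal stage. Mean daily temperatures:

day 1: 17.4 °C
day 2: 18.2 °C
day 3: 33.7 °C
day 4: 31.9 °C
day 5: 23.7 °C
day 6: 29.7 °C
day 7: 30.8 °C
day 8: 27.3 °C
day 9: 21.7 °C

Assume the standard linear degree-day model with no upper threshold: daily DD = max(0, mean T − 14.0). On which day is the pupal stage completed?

day 8

Daily DD above 14.0 °C: 3.4, 4.2, 19.7, 17.9, 9.7, 15.7, 16.8, 13.3, 7.7.
Cumulative: 3.4, 7.6, 27.3, 45.2, 54.9, 70.6, 87.4, 100.7, 108.4.
The total first reaches 94 DD on day 8.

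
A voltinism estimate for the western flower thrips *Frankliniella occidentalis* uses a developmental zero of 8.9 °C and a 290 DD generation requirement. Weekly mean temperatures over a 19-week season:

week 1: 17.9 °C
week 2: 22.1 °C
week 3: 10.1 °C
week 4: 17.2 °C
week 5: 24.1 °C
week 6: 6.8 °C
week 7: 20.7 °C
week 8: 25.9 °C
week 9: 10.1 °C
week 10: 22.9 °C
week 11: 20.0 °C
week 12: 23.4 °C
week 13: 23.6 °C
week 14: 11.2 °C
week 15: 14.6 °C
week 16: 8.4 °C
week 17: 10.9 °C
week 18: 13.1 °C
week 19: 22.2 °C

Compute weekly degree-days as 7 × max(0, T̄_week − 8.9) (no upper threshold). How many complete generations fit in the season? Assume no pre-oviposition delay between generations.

3 generations

Weekly DD (7 × max(0, T̄ − 8.9)): 63.0, 92.4, 8.4, 58.1, 106.4, 0.0, 82.6, 119.0, 8.4, 98.0, 77.7, 101.5, 102.9, 16.1, 39.9, 0.0, 14.0, 29.4, 93.1.
Season total = 1110.9 DD.
Complete generations = ⌊1110.9 / 290⌋ = 3.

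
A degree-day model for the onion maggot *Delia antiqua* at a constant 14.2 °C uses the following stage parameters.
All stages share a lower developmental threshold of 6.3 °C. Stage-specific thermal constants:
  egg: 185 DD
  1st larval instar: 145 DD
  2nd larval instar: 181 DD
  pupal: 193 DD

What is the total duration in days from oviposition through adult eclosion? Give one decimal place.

89.1 days

Daily accumulation at 14.2 °C = 14.2 − 6.3 = 7.9 DD/day.
Total K = 185 + 145 + 181 + 193 = 704 DD.
Total duration = 704 / 7.9 = 89.114 ≈ 89.1 days.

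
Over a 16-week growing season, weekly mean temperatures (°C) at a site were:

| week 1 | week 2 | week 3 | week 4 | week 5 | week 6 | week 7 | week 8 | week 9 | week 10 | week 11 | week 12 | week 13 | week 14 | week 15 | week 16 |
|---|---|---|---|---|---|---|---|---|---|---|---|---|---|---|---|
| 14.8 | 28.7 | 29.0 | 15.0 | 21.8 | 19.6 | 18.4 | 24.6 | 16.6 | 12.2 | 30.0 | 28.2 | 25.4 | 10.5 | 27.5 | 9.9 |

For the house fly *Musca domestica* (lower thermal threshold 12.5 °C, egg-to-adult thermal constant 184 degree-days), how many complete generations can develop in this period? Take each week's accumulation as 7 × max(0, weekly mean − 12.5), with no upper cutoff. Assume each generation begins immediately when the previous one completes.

5 generations

Weekly DD (7 × max(0, T̄ − 12.5)): 16.1, 113.4, 115.5, 17.5, 65.1, 49.7, 41.3, 84.7, 28.7, 0.0, 122.5, 109.9, 90.3, 0.0, 105.0, 0.0.
Season total = 959.7 DD.
Complete generations = ⌊959.7 / 184⌋ = 5.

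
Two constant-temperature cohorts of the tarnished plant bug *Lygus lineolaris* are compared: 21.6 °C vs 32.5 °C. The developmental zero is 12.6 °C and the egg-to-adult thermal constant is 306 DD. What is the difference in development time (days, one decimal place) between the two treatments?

At 21.6 °C: 306 / (21.6 − 12.6) = 306 / 9.0 = 34.000 d.
At 32.5 °C: 306 / (32.5 − 12.6) = 306 / 19.9 = 15.377 d.
Difference = |34.000 − 15.377| = 18.623 ≈ 18.6 days.

18.6 days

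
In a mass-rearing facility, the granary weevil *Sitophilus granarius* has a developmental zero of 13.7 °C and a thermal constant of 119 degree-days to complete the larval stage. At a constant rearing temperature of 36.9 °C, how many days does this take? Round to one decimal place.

Daily accumulation = 36.9 − 13.7 = 23.2 DD/day.
Duration = 119 / 23.2 = 5.129 ≈ 5.1 days.

5.1 days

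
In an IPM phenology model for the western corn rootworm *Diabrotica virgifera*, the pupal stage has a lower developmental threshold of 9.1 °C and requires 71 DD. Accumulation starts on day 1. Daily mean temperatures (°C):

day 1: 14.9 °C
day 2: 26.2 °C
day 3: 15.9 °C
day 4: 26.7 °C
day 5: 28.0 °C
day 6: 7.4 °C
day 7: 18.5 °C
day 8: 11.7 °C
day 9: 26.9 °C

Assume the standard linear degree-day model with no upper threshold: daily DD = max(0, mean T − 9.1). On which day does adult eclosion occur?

day 7

Daily DD above 9.1 °C: 5.8, 17.1, 6.8, 17.6, 18.9, 0.0, 9.4, 2.6, 17.8.
Cumulative: 5.8, 22.9, 29.7, 47.3, 66.2, 66.2, 75.6, 78.2, 96.0.
The total first reaches 71 DD on day 7.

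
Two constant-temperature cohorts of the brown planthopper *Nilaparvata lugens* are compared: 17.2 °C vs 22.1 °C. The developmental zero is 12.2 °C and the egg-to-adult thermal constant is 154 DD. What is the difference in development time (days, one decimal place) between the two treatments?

At 17.2 °C: 154 / (17.2 − 12.2) = 154 / 5.0 = 30.800 d.
At 22.1 °C: 154 / (22.1 − 12.2) = 154 / 9.9 = 15.556 d.
Difference = |30.800 − 15.556| = 15.244 ≈ 15.2 days.

15.2 days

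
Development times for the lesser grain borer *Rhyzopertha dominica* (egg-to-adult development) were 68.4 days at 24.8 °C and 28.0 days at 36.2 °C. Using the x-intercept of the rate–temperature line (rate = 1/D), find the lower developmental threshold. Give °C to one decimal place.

16.9 °C

Linear rate model ⇒ the product D·(T − T_b) is constant across temperatures.
68.4·(24.8 − T_b) = 28.0·(36.2 − T_b)
T_b = (68.4·24.8 − 28.0·36.2) / (68.4 − 28.0) = 682.72 / 40.4 = 16.899 °C ≈ 16.9 °C.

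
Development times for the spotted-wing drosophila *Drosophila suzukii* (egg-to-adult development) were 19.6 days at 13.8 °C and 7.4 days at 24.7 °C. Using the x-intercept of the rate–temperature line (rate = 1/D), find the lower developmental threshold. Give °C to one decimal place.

Linear rate model ⇒ the product D·(T − T_b) is constant across temperatures.
19.6·(13.8 − T_b) = 7.4·(24.7 − T_b)
T_b = (19.6·13.8 − 7.4·24.7) / (19.6 − 7.4) = 87.70 / 12.2 = 7.189 °C ≈ 7.2 °C.

7.2 °C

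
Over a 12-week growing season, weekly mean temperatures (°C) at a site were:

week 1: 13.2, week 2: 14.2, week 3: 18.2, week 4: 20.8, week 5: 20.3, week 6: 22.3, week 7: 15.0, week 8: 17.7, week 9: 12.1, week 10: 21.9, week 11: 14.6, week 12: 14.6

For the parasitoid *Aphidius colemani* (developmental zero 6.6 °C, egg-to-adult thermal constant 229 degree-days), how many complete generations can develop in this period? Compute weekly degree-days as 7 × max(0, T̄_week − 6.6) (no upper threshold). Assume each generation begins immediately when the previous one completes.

Weekly DD (7 × max(0, T̄ − 6.6)): 46.2, 53.2, 81.2, 99.4, 95.9, 109.9, 58.8, 77.7, 38.5, 107.1, 56.0, 56.0.
Season total = 879.9 DD.
Complete generations = ⌊879.9 / 229⌋ = 3.

3 generations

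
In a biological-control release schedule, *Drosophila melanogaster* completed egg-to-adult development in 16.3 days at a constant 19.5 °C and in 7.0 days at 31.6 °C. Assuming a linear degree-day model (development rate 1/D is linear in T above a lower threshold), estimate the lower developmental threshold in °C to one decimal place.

Linear rate model ⇒ the product D·(T − T_b) is constant across temperatures.
16.3·(19.5 − T_b) = 7.0·(31.6 − T_b)
T_b = (16.3·19.5 − 7.0·31.6) / (16.3 − 7.0) = 96.65 / 9.3 = 10.392 °C ≈ 10.4 °C.

10.4 °C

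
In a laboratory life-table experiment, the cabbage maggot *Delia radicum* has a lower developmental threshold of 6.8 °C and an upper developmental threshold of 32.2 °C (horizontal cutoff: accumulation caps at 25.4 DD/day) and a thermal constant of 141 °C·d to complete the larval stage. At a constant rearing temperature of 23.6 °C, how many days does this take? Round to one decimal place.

8.4 days

Daily accumulation = 23.6 − 6.8 = 16.8 DD/day.
Duration = 141 / 16.8 = 8.393 ≈ 8.4 days.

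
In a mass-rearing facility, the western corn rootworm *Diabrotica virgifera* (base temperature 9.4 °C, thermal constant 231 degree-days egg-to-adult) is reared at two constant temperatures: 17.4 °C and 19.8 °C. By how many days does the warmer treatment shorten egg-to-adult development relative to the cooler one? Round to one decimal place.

At 17.4 °C: 231 / (17.4 − 9.4) = 231 / 8.0 = 28.875 d.
At 19.8 °C: 231 / (19.8 − 9.4) = 231 / 10.4 = 22.212 d.
Difference = |28.875 − 22.212| = 6.663 ≈ 6.7 days.

6.7 days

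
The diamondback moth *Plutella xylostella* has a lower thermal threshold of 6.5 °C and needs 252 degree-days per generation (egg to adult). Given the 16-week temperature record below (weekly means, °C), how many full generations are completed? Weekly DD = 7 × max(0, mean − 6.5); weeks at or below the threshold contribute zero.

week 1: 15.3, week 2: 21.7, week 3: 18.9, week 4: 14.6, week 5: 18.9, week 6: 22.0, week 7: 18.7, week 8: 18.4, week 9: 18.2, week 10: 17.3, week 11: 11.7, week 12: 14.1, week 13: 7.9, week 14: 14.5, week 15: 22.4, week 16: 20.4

4 generations

Weekly DD (7 × max(0, T̄ − 6.5)): 61.6, 106.4, 86.8, 56.7, 86.8, 108.5, 85.4, 83.3, 81.9, 75.6, 36.4, 53.2, 9.8, 56.0, 111.3, 97.3.
Season total = 1197.0 DD.
Complete generations = ⌊1197.0 / 252⌋ = 4.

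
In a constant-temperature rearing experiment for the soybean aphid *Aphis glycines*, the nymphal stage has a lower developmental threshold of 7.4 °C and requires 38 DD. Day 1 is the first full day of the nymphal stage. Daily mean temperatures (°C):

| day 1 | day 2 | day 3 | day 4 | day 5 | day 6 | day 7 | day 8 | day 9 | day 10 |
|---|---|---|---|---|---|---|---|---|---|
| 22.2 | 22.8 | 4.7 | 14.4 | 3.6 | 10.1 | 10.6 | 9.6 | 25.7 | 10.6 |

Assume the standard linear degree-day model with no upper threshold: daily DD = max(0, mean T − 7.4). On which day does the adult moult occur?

Daily DD above 7.4 °C: 14.8, 15.4, 0.0, 7.0, 0.0, 2.7, 3.2, 2.2, 18.3, 3.2.
Cumulative: 14.8, 30.2, 30.2, 37.2, 37.2, 39.9, 43.1, 45.3, 63.6, 66.8.
The total first reaches 38 DD on day 6.

day 6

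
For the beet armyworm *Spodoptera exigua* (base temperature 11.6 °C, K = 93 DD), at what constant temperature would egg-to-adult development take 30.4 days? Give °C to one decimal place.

14.7 °C

Required daily accumulation = 93 / 30.4 = 3.059 DD/day.
T = T_base + 3.059 = 11.6 + 3.059 = 14.659 ≈ 14.7 °C.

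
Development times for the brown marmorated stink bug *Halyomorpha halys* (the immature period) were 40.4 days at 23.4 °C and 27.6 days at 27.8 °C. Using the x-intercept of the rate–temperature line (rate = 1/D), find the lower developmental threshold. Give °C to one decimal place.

13.9 °C

Under the model K = D·(T − T_b), so D₁·(T₁ − T_b) = D₂·(T₂ − T_b).
40.4·(23.4 − T_b) = 27.6·(27.8 − T_b)
T_b = (40.4·23.4 − 27.6·27.8) / (40.4 − 27.6) = 178.08 / 12.8 = 13.912 °C ≈ 13.9 °C.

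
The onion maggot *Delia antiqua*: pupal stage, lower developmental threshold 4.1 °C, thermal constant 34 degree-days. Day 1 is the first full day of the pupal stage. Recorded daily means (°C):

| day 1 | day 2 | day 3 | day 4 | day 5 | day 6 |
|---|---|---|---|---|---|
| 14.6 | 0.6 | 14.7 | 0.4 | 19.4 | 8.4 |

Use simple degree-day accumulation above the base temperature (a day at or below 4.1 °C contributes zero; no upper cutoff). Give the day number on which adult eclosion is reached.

Daily DD above 4.1 °C: 10.5, 0.0, 10.6, 0.0, 15.3, 4.3.
Cumulative: 10.5, 10.5, 21.1, 21.1, 36.4, 40.7.
The total first reaches 34 DD on day 5.

day 5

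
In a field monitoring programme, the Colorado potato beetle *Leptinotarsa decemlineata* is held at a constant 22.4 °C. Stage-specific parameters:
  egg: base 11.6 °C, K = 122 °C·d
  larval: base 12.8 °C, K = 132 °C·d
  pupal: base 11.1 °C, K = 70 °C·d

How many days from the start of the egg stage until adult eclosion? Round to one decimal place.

egg: 122 / (22.4 − 11.6) = 122 / 10.8 = 11.296 d.
larval: 132 / (22.4 − 12.8) = 132 / 9.6 = 13.750 d.
pupal: 70 / (22.4 − 11.1) = 70 / 11.3 = 6.195 d.
Sum = 31.241 ≈ 31.2 days.

31.2 days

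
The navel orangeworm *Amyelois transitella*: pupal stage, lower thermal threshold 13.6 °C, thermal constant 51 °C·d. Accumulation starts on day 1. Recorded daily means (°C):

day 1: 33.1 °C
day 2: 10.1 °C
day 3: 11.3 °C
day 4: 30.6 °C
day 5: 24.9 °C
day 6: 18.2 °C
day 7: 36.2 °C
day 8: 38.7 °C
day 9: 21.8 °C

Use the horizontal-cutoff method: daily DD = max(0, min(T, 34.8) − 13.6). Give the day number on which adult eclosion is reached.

Daily DD above 13.6 °C (capped at 21.2): 19.5, 0.0, 0.0, 17.0, 11.3, 4.6, 21.2, 21.2, 8.2.
Cumulative: 19.5, 19.5, 19.5, 36.5, 47.8, 52.4, 73.6, 94.8, 103.0.
The total first reaches 51 DD on day 6.

day 6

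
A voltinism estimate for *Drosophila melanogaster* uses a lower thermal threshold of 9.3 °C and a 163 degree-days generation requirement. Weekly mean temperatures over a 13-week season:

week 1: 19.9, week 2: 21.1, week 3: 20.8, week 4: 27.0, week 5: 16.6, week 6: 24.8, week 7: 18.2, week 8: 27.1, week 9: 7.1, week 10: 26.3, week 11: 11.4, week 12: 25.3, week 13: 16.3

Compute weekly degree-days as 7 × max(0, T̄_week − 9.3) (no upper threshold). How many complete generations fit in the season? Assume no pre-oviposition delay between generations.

6 generations

Weekly DD (7 × max(0, T̄ − 9.3)): 74.2, 82.6, 80.5, 123.9, 51.1, 108.5, 62.3, 124.6, 0.0, 119.0, 14.7, 112.0, 49.0.
Season total = 1002.4 DD.
Complete generations = ⌊1002.4 / 163⌋ = 6.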